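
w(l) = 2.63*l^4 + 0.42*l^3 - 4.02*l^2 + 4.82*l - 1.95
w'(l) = 10.52*l^3 + 1.26*l^2 - 8.04*l + 4.82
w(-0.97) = -8.46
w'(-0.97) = 4.20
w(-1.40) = -7.63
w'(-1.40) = -10.32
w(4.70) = 1258.86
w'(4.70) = 1087.08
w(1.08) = 2.67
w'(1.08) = 10.86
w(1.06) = 2.46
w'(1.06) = 10.24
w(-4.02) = 573.27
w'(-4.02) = -625.93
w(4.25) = 836.21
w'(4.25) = 800.98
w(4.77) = 1336.69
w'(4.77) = 1136.89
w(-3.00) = 149.10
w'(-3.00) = -243.76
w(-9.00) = 16578.30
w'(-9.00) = -7489.84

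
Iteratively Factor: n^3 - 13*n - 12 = (n + 1)*(n^2 - n - 12) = (n + 1)*(n + 3)*(n - 4)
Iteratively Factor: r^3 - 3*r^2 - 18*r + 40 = (r + 4)*(r^2 - 7*r + 10) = (r - 5)*(r + 4)*(r - 2)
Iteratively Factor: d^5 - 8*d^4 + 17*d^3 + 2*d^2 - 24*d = (d + 1)*(d^4 - 9*d^3 + 26*d^2 - 24*d) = (d - 3)*(d + 1)*(d^3 - 6*d^2 + 8*d) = d*(d - 3)*(d + 1)*(d^2 - 6*d + 8) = d*(d - 4)*(d - 3)*(d + 1)*(d - 2)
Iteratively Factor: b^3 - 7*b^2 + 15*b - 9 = (b - 3)*(b^2 - 4*b + 3) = (b - 3)*(b - 1)*(b - 3)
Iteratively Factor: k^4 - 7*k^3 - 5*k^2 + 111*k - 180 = (k - 3)*(k^3 - 4*k^2 - 17*k + 60) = (k - 3)^2*(k^2 - k - 20) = (k - 3)^2*(k + 4)*(k - 5)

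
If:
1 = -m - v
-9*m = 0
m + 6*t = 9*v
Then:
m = 0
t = -3/2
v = -1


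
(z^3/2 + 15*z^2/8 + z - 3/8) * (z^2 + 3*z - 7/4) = z^5/2 + 27*z^4/8 + 23*z^3/4 - 21*z^2/32 - 23*z/8 + 21/32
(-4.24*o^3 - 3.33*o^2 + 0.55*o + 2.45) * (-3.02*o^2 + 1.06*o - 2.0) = 12.8048*o^5 + 5.5622*o^4 + 3.2892*o^3 - 0.156000000000001*o^2 + 1.497*o - 4.9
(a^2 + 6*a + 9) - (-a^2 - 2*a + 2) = 2*a^2 + 8*a + 7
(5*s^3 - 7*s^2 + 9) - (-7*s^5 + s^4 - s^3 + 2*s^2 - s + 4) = 7*s^5 - s^4 + 6*s^3 - 9*s^2 + s + 5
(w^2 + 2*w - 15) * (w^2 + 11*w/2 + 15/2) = w^4 + 15*w^3/2 + 7*w^2/2 - 135*w/2 - 225/2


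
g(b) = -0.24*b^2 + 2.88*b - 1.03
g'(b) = 2.88 - 0.48*b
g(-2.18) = -8.45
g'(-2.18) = 3.93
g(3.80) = 6.45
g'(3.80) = 1.06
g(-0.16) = -1.50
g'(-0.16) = 2.96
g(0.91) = 1.39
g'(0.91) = 2.44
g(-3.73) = -15.11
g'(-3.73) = 4.67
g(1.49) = 2.73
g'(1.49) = 2.16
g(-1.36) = -5.39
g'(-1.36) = 3.53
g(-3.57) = -14.37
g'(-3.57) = 4.59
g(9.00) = 5.45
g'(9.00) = -1.44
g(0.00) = -1.03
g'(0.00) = 2.88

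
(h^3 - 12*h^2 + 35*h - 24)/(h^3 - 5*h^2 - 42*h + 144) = (h - 1)/(h + 6)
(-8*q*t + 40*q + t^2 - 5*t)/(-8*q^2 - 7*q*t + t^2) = (t - 5)/(q + t)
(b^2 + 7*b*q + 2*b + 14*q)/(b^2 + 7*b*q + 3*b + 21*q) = (b + 2)/(b + 3)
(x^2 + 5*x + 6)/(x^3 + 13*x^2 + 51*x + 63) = (x + 2)/(x^2 + 10*x + 21)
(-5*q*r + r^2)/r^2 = (-5*q + r)/r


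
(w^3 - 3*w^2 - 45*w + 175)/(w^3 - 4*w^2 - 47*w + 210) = (w - 5)/(w - 6)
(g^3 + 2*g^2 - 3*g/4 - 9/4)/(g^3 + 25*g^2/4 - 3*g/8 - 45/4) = 2*(2*g^2 + g - 3)/(4*g^2 + 19*g - 30)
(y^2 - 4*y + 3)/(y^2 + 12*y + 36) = (y^2 - 4*y + 3)/(y^2 + 12*y + 36)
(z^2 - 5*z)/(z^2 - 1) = z*(z - 5)/(z^2 - 1)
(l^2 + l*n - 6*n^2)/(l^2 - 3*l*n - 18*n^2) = (l - 2*n)/(l - 6*n)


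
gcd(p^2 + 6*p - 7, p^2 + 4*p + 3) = 1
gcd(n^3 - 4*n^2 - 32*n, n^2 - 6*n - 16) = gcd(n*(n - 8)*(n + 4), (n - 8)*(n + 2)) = n - 8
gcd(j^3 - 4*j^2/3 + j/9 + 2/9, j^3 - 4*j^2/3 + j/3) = j - 1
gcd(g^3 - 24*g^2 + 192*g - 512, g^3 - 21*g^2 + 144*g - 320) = g^2 - 16*g + 64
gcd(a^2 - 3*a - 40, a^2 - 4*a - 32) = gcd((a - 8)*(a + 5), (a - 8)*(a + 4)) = a - 8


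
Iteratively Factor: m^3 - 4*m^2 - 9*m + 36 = (m - 4)*(m^2 - 9) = (m - 4)*(m + 3)*(m - 3)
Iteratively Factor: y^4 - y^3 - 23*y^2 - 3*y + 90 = (y - 5)*(y^3 + 4*y^2 - 3*y - 18) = (y - 5)*(y + 3)*(y^2 + y - 6) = (y - 5)*(y + 3)^2*(y - 2)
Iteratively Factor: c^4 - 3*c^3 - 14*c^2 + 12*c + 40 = (c + 2)*(c^3 - 5*c^2 - 4*c + 20) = (c - 2)*(c + 2)*(c^2 - 3*c - 10) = (c - 5)*(c - 2)*(c + 2)*(c + 2)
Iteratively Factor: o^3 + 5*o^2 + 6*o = (o)*(o^2 + 5*o + 6) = o*(o + 3)*(o + 2)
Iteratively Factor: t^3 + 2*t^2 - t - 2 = (t + 2)*(t^2 - 1) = (t + 1)*(t + 2)*(t - 1)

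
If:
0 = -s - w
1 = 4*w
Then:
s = -1/4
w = 1/4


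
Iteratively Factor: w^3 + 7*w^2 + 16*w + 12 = (w + 3)*(w^2 + 4*w + 4) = (w + 2)*(w + 3)*(w + 2)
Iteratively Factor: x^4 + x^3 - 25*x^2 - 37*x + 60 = (x + 3)*(x^3 - 2*x^2 - 19*x + 20) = (x + 3)*(x + 4)*(x^2 - 6*x + 5) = (x - 5)*(x + 3)*(x + 4)*(x - 1)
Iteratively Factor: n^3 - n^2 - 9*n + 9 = (n + 3)*(n^2 - 4*n + 3) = (n - 1)*(n + 3)*(n - 3)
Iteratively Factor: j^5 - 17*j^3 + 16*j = (j)*(j^4 - 17*j^2 + 16) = j*(j - 1)*(j^3 + j^2 - 16*j - 16) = j*(j - 4)*(j - 1)*(j^2 + 5*j + 4) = j*(j - 4)*(j - 1)*(j + 1)*(j + 4)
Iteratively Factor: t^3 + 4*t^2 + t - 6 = (t - 1)*(t^2 + 5*t + 6) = (t - 1)*(t + 3)*(t + 2)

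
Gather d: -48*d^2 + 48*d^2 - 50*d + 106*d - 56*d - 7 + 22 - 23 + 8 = 0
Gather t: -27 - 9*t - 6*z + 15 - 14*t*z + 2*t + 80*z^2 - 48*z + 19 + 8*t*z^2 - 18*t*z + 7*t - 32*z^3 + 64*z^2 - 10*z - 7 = t*(8*z^2 - 32*z) - 32*z^3 + 144*z^2 - 64*z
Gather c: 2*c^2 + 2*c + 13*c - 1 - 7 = 2*c^2 + 15*c - 8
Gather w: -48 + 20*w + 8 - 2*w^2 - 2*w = -2*w^2 + 18*w - 40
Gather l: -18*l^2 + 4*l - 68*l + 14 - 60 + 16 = -18*l^2 - 64*l - 30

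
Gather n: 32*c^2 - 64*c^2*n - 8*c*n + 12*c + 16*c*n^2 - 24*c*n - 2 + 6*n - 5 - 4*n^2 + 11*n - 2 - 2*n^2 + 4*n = 32*c^2 + 12*c + n^2*(16*c - 6) + n*(-64*c^2 - 32*c + 21) - 9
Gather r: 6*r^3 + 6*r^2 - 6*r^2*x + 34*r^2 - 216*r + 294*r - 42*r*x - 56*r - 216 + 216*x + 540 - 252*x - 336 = 6*r^3 + r^2*(40 - 6*x) + r*(22 - 42*x) - 36*x - 12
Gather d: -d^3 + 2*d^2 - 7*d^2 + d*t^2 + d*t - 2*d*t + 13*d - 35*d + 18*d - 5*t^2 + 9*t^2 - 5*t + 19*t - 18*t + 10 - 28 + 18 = -d^3 - 5*d^2 + d*(t^2 - t - 4) + 4*t^2 - 4*t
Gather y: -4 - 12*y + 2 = -12*y - 2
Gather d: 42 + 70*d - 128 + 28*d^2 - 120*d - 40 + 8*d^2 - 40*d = 36*d^2 - 90*d - 126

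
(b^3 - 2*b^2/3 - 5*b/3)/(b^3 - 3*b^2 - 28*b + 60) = b*(3*b^2 - 2*b - 5)/(3*(b^3 - 3*b^2 - 28*b + 60))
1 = 1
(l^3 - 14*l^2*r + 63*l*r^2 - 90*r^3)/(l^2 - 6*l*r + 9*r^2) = (-l^2 + 11*l*r - 30*r^2)/(-l + 3*r)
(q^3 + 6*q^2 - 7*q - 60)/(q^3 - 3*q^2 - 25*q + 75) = (q + 4)/(q - 5)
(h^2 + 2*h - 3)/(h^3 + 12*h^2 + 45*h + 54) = (h - 1)/(h^2 + 9*h + 18)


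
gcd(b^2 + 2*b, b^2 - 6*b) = b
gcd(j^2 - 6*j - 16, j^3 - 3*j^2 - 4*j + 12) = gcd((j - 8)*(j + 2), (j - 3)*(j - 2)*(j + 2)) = j + 2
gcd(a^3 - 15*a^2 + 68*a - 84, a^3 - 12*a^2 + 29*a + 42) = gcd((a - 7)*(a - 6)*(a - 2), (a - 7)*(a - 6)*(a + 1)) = a^2 - 13*a + 42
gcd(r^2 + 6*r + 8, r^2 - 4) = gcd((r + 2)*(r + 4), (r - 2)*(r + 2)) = r + 2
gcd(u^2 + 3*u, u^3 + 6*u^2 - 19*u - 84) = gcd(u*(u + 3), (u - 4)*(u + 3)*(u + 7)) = u + 3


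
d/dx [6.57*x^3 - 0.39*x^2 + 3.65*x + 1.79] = 19.71*x^2 - 0.78*x + 3.65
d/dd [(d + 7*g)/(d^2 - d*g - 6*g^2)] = (d^2 - d*g - 6*g^2 - (d + 7*g)*(2*d - g))/(-d^2 + d*g + 6*g^2)^2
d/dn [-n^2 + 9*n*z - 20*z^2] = -2*n + 9*z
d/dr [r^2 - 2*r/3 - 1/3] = 2*r - 2/3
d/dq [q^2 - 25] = 2*q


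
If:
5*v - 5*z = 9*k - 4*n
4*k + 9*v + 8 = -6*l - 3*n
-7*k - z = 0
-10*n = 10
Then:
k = -z/7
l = -107*z/105 - 61/30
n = -1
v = 26*z/35 + 4/5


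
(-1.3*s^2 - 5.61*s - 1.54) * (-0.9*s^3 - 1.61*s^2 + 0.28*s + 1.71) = 1.17*s^5 + 7.142*s^4 + 10.0541*s^3 - 1.3144*s^2 - 10.0243*s - 2.6334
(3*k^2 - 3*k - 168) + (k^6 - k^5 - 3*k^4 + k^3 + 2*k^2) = k^6 - k^5 - 3*k^4 + k^3 + 5*k^2 - 3*k - 168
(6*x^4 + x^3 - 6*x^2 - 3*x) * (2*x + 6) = 12*x^5 + 38*x^4 - 6*x^3 - 42*x^2 - 18*x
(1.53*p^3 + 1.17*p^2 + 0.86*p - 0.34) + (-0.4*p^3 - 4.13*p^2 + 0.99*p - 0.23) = 1.13*p^3 - 2.96*p^2 + 1.85*p - 0.57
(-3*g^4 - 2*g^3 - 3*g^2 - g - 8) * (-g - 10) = 3*g^5 + 32*g^4 + 23*g^3 + 31*g^2 + 18*g + 80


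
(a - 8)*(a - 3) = a^2 - 11*a + 24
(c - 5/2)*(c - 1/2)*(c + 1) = c^3 - 2*c^2 - 7*c/4 + 5/4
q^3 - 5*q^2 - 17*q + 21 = (q - 7)*(q - 1)*(q + 3)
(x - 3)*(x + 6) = x^2 + 3*x - 18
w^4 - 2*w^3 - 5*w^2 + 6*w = w*(w - 3)*(w - 1)*(w + 2)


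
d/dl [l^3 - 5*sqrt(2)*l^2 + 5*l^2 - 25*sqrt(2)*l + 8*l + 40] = 3*l^2 - 10*sqrt(2)*l + 10*l - 25*sqrt(2) + 8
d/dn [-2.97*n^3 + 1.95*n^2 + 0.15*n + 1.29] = -8.91*n^2 + 3.9*n + 0.15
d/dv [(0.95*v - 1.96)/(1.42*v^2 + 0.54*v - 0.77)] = (-1.349*v^2 + 5.5664*v + 0.3269)/(2.0164*v^4 + 1.5336*v^3 - 1.8952*v^2 - 0.8316*v + 0.5929)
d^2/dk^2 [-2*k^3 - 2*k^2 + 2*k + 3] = -12*k - 4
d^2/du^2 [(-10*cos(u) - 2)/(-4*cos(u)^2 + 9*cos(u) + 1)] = 2*(180*(1 - cos(2*u))^2*cos(u) + 61*(1 - cos(2*u))^2 - 59*cos(u) + 222*cos(2*u) + 123*cos(3*u) - 40*cos(5*u) - 102)/(9*cos(u) - 2*cos(2*u) - 1)^3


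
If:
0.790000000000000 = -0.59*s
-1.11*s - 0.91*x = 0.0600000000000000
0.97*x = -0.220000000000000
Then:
No Solution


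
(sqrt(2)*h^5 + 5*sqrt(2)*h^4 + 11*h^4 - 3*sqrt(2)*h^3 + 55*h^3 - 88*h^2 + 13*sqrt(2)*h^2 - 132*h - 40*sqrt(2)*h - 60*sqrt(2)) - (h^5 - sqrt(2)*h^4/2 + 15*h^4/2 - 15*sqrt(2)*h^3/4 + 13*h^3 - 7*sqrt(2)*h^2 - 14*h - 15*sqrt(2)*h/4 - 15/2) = -h^5 + sqrt(2)*h^5 + 7*h^4/2 + 11*sqrt(2)*h^4/2 + 3*sqrt(2)*h^3/4 + 42*h^3 - 88*h^2 + 20*sqrt(2)*h^2 - 118*h - 145*sqrt(2)*h/4 - 60*sqrt(2) + 15/2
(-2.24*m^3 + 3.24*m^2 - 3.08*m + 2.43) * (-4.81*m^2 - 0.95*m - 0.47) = 10.7744*m^5 - 13.4564*m^4 + 12.7896*m^3 - 10.2851*m^2 - 0.8609*m - 1.1421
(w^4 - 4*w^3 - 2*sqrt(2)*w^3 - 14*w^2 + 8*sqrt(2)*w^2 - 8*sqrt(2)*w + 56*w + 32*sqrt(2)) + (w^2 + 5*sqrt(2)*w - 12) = w^4 - 4*w^3 - 2*sqrt(2)*w^3 - 13*w^2 + 8*sqrt(2)*w^2 - 3*sqrt(2)*w + 56*w - 12 + 32*sqrt(2)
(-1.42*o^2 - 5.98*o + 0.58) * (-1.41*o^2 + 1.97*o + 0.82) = 2.0022*o^4 + 5.6344*o^3 - 13.7628*o^2 - 3.761*o + 0.4756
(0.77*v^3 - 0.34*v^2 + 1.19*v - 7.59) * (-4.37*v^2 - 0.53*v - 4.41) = -3.3649*v^5 + 1.0777*v^4 - 8.4158*v^3 + 34.037*v^2 - 1.2252*v + 33.4719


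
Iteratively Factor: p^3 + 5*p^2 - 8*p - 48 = (p + 4)*(p^2 + p - 12) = (p - 3)*(p + 4)*(p + 4)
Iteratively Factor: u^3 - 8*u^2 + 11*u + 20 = (u + 1)*(u^2 - 9*u + 20) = (u - 5)*(u + 1)*(u - 4)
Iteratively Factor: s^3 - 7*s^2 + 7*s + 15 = (s - 3)*(s^2 - 4*s - 5) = (s - 5)*(s - 3)*(s + 1)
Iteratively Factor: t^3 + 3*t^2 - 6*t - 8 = (t + 1)*(t^2 + 2*t - 8) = (t + 1)*(t + 4)*(t - 2)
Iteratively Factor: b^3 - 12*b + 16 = (b - 2)*(b^2 + 2*b - 8) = (b - 2)^2*(b + 4)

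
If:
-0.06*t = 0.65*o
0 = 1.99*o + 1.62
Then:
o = -0.81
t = 8.82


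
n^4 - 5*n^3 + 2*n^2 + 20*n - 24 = (n - 3)*(n - 2)^2*(n + 2)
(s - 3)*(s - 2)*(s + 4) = s^3 - s^2 - 14*s + 24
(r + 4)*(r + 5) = r^2 + 9*r + 20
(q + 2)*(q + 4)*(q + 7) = q^3 + 13*q^2 + 50*q + 56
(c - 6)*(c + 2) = c^2 - 4*c - 12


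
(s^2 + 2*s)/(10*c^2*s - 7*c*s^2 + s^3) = (s + 2)/(10*c^2 - 7*c*s + s^2)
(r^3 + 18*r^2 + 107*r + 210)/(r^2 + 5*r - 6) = (r^2 + 12*r + 35)/(r - 1)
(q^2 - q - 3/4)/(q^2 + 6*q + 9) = (q^2 - q - 3/4)/(q^2 + 6*q + 9)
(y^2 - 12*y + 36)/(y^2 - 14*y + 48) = (y - 6)/(y - 8)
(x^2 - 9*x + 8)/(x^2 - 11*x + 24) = (x - 1)/(x - 3)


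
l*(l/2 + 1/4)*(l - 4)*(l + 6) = l^4/2 + 5*l^3/4 - 23*l^2/2 - 6*l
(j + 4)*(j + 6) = j^2 + 10*j + 24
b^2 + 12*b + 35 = (b + 5)*(b + 7)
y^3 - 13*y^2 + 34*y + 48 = (y - 8)*(y - 6)*(y + 1)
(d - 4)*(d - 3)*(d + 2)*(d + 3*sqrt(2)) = d^4 - 5*d^3 + 3*sqrt(2)*d^3 - 15*sqrt(2)*d^2 - 2*d^2 - 6*sqrt(2)*d + 24*d + 72*sqrt(2)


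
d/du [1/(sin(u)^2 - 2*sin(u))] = 2*(1 - sin(u))*cos(u)/((sin(u) - 2)^2*sin(u)^2)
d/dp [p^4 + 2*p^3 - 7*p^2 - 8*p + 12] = 4*p^3 + 6*p^2 - 14*p - 8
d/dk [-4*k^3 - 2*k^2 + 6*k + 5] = -12*k^2 - 4*k + 6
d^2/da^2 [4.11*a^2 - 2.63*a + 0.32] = 8.22000000000000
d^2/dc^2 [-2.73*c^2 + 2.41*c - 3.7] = -5.46000000000000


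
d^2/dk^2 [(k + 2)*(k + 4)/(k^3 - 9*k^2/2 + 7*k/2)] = 4*(4*k^6 + 72*k^5 - 174*k^4 - 687*k^3 + 2280*k^2 - 1512*k + 392)/(k^3*(8*k^6 - 108*k^5 + 570*k^4 - 1485*k^3 + 1995*k^2 - 1323*k + 343))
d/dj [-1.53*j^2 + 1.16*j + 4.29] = 1.16 - 3.06*j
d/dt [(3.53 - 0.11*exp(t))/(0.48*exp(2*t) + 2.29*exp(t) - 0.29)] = (0.0528*exp(2*t) - 3.3888*exp(t) - 8.0518)*exp(t)/(0.2304*exp(4*t) + 2.1984*exp(3*t) + 4.9657*exp(2*t) - 1.3282*exp(t) + 0.0841)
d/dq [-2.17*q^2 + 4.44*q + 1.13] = 4.44 - 4.34*q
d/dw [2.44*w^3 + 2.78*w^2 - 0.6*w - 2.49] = 7.32*w^2 + 5.56*w - 0.6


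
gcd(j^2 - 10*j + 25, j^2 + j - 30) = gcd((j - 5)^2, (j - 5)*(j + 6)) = j - 5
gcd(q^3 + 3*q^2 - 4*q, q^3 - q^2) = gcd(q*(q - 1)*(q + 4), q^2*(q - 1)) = q^2 - q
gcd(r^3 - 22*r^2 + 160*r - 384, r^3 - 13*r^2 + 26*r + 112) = r - 8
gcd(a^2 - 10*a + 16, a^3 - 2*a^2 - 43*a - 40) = a - 8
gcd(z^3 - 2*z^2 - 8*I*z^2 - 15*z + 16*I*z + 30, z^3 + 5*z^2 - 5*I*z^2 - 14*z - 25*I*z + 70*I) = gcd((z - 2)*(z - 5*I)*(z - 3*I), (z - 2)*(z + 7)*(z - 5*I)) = z^2 + z*(-2 - 5*I) + 10*I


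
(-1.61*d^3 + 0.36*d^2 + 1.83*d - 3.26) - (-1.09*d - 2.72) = -1.61*d^3 + 0.36*d^2 + 2.92*d - 0.54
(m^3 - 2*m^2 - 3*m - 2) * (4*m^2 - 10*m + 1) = 4*m^5 - 18*m^4 + 9*m^3 + 20*m^2 + 17*m - 2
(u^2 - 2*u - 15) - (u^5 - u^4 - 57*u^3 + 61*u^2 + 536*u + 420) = -u^5 + u^4 + 57*u^3 - 60*u^2 - 538*u - 435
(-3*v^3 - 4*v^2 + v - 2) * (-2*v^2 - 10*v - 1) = 6*v^5 + 38*v^4 + 41*v^3 - 2*v^2 + 19*v + 2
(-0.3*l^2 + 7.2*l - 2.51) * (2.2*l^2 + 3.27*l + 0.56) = -0.66*l^4 + 14.859*l^3 + 17.854*l^2 - 4.1757*l - 1.4056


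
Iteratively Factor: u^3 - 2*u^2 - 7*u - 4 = (u + 1)*(u^2 - 3*u - 4) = (u - 4)*(u + 1)*(u + 1)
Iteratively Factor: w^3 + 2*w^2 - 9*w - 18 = (w + 2)*(w^2 - 9) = (w + 2)*(w + 3)*(w - 3)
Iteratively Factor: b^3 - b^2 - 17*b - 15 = (b + 1)*(b^2 - 2*b - 15) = (b - 5)*(b + 1)*(b + 3)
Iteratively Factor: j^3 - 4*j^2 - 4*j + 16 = (j - 2)*(j^2 - 2*j - 8) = (j - 2)*(j + 2)*(j - 4)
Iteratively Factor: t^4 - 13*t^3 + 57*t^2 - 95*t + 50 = (t - 1)*(t^3 - 12*t^2 + 45*t - 50) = (t - 2)*(t - 1)*(t^2 - 10*t + 25) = (t - 5)*(t - 2)*(t - 1)*(t - 5)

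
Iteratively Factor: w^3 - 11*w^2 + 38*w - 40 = (w - 2)*(w^2 - 9*w + 20) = (w - 5)*(w - 2)*(w - 4)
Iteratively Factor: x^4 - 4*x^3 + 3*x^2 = (x)*(x^3 - 4*x^2 + 3*x) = x^2*(x^2 - 4*x + 3) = x^2*(x - 1)*(x - 3)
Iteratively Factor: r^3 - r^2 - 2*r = (r - 2)*(r^2 + r) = (r - 2)*(r + 1)*(r)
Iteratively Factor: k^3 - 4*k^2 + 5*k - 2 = (k - 1)*(k^2 - 3*k + 2) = (k - 2)*(k - 1)*(k - 1)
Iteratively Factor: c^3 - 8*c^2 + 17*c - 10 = (c - 1)*(c^2 - 7*c + 10) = (c - 5)*(c - 1)*(c - 2)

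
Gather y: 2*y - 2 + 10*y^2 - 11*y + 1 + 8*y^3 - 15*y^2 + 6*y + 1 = 8*y^3 - 5*y^2 - 3*y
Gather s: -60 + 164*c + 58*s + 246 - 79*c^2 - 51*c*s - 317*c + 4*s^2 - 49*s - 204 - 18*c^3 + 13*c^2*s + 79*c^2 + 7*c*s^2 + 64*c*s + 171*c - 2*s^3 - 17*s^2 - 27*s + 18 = -18*c^3 + 18*c - 2*s^3 + s^2*(7*c - 13) + s*(13*c^2 + 13*c - 18)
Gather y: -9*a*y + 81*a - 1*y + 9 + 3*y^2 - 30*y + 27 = 81*a + 3*y^2 + y*(-9*a - 31) + 36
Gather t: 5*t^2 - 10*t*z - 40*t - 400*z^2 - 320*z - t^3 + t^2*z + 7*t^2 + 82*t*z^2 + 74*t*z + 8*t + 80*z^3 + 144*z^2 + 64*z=-t^3 + t^2*(z + 12) + t*(82*z^2 + 64*z - 32) + 80*z^3 - 256*z^2 - 256*z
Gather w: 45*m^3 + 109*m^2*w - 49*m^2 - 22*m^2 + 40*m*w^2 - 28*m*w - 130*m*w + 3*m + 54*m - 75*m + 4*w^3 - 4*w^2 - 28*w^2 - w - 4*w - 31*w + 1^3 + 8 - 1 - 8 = 45*m^3 - 71*m^2 - 18*m + 4*w^3 + w^2*(40*m - 32) + w*(109*m^2 - 158*m - 36)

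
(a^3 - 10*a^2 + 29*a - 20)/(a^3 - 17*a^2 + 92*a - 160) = (a - 1)/(a - 8)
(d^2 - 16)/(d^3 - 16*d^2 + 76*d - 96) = (d^2 - 16)/(d^3 - 16*d^2 + 76*d - 96)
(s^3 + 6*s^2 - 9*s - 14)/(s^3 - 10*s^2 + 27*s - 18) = (s^3 + 6*s^2 - 9*s - 14)/(s^3 - 10*s^2 + 27*s - 18)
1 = 1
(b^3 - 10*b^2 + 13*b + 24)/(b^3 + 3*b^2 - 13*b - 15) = (b - 8)/(b + 5)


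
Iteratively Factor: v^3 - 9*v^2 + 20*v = (v - 4)*(v^2 - 5*v) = v*(v - 4)*(v - 5)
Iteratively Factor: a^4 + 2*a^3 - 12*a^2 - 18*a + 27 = (a + 3)*(a^3 - a^2 - 9*a + 9) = (a - 1)*(a + 3)*(a^2 - 9) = (a - 3)*(a - 1)*(a + 3)*(a + 3)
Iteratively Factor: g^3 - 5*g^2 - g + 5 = (g + 1)*(g^2 - 6*g + 5) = (g - 5)*(g + 1)*(g - 1)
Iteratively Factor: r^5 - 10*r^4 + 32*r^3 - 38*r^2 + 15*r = (r - 1)*(r^4 - 9*r^3 + 23*r^2 - 15*r) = (r - 3)*(r - 1)*(r^3 - 6*r^2 + 5*r) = r*(r - 3)*(r - 1)*(r^2 - 6*r + 5) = r*(r - 5)*(r - 3)*(r - 1)*(r - 1)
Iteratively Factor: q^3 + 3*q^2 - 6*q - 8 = (q + 1)*(q^2 + 2*q - 8) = (q + 1)*(q + 4)*(q - 2)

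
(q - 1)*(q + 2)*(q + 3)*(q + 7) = q^4 + 11*q^3 + 29*q^2 + q - 42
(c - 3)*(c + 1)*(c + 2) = c^3 - 7*c - 6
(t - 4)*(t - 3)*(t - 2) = t^3 - 9*t^2 + 26*t - 24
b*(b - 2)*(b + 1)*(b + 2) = b^4 + b^3 - 4*b^2 - 4*b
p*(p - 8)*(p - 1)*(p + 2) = p^4 - 7*p^3 - 10*p^2 + 16*p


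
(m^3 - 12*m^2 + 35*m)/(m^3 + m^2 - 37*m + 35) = m*(m - 7)/(m^2 + 6*m - 7)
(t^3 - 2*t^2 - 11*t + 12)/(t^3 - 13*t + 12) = (t^2 - t - 12)/(t^2 + t - 12)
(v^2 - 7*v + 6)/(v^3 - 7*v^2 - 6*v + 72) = (v - 1)/(v^2 - v - 12)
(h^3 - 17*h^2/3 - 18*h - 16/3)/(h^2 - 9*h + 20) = (3*h^3 - 17*h^2 - 54*h - 16)/(3*(h^2 - 9*h + 20))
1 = 1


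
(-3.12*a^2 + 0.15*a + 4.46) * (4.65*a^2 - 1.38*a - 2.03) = -14.508*a^4 + 5.0031*a^3 + 26.8656*a^2 - 6.4593*a - 9.0538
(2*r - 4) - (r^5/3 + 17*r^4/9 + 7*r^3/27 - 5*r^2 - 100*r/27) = -r^5/3 - 17*r^4/9 - 7*r^3/27 + 5*r^2 + 154*r/27 - 4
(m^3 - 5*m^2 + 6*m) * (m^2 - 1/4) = m^5 - 5*m^4 + 23*m^3/4 + 5*m^2/4 - 3*m/2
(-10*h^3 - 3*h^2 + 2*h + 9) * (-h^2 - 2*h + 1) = 10*h^5 + 23*h^4 - 6*h^3 - 16*h^2 - 16*h + 9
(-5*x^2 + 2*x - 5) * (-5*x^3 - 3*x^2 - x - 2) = 25*x^5 + 5*x^4 + 24*x^3 + 23*x^2 + x + 10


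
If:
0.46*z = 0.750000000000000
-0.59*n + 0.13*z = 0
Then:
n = 0.36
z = 1.63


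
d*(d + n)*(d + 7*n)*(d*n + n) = d^4*n + 8*d^3*n^2 + d^3*n + 7*d^2*n^3 + 8*d^2*n^2 + 7*d*n^3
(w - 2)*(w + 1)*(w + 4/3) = w^3 + w^2/3 - 10*w/3 - 8/3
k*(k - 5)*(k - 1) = k^3 - 6*k^2 + 5*k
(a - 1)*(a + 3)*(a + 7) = a^3 + 9*a^2 + 11*a - 21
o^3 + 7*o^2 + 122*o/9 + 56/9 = (o + 2/3)*(o + 7/3)*(o + 4)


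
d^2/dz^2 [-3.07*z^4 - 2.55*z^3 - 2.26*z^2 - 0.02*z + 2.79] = -36.84*z^2 - 15.3*z - 4.52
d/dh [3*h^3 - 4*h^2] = h*(9*h - 8)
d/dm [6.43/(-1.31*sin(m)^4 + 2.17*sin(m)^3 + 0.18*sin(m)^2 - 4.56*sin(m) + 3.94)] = (33.6932*sin(m)^3 - 41.8593*sin(m)^2 - 2.3148*sin(m) + 29.3208)*cos(m)/(-1.31*sin(m)^4 + 2.17*sin(m)^3 + 0.18*sin(m)^2 - 4.56*sin(m) + 3.94)^2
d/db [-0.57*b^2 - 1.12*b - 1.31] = -1.14*b - 1.12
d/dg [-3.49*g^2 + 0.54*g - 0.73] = 0.54 - 6.98*g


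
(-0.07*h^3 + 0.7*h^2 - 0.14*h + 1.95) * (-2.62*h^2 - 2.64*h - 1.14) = 0.1834*h^5 - 1.6492*h^4 - 1.4014*h^3 - 5.5374*h^2 - 4.9884*h - 2.223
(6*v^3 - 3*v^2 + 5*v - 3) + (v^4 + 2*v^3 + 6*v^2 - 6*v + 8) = v^4 + 8*v^3 + 3*v^2 - v + 5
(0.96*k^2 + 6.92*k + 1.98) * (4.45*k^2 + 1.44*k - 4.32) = 4.272*k^4 + 32.1764*k^3 + 14.6286*k^2 - 27.0432*k - 8.5536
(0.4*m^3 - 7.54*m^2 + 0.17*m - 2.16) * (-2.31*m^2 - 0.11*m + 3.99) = -0.924*m^5 + 17.3734*m^4 + 2.0327*m^3 - 25.1137*m^2 + 0.9159*m - 8.6184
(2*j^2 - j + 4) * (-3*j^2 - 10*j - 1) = -6*j^4 - 17*j^3 - 4*j^2 - 39*j - 4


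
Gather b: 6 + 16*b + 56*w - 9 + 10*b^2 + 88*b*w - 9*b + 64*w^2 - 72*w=10*b^2 + b*(88*w + 7) + 64*w^2 - 16*w - 3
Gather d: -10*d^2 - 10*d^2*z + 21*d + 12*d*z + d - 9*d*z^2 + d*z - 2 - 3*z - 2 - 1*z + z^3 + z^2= d^2*(-10*z - 10) + d*(-9*z^2 + 13*z + 22) + z^3 + z^2 - 4*z - 4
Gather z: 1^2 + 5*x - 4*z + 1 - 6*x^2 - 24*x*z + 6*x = -6*x^2 + 11*x + z*(-24*x - 4) + 2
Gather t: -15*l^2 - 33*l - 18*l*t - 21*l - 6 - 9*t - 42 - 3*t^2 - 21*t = -15*l^2 - 54*l - 3*t^2 + t*(-18*l - 30) - 48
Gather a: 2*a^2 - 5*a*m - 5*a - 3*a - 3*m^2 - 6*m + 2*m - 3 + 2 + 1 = 2*a^2 + a*(-5*m - 8) - 3*m^2 - 4*m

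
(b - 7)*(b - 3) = b^2 - 10*b + 21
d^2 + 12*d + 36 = (d + 6)^2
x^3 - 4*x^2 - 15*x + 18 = (x - 6)*(x - 1)*(x + 3)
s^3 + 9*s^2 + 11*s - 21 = (s - 1)*(s + 3)*(s + 7)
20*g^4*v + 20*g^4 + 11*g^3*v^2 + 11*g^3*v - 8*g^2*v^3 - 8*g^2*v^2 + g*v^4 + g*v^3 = (-5*g + v)*(-4*g + v)*(g + v)*(g*v + g)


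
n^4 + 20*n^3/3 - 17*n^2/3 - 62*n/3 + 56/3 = (n - 4/3)*(n - 1)*(n + 2)*(n + 7)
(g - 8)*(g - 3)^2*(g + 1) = g^4 - 13*g^3 + 43*g^2 - 15*g - 72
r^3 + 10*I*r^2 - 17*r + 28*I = (r - I)*(r + 4*I)*(r + 7*I)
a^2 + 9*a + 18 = (a + 3)*(a + 6)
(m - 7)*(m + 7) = m^2 - 49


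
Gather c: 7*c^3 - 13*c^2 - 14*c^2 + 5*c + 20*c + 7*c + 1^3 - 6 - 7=7*c^3 - 27*c^2 + 32*c - 12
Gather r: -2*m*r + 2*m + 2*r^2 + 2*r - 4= 2*m + 2*r^2 + r*(2 - 2*m) - 4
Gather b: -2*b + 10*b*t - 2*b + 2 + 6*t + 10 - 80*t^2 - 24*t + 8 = b*(10*t - 4) - 80*t^2 - 18*t + 20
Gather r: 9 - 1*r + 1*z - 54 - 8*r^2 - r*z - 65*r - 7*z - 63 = -8*r^2 + r*(-z - 66) - 6*z - 108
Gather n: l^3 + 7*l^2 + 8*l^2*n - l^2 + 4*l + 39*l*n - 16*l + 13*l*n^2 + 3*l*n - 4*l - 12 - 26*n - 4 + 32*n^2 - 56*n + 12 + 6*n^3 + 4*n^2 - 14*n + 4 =l^3 + 6*l^2 - 16*l + 6*n^3 + n^2*(13*l + 36) + n*(8*l^2 + 42*l - 96)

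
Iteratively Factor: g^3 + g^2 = (g)*(g^2 + g) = g^2*(g + 1)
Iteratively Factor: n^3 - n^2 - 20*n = (n)*(n^2 - n - 20) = n*(n - 5)*(n + 4)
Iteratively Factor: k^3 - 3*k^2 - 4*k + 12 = (k - 3)*(k^2 - 4) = (k - 3)*(k - 2)*(k + 2)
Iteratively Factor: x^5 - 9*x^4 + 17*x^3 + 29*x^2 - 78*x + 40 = (x - 1)*(x^4 - 8*x^3 + 9*x^2 + 38*x - 40) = (x - 1)*(x + 2)*(x^3 - 10*x^2 + 29*x - 20) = (x - 4)*(x - 1)*(x + 2)*(x^2 - 6*x + 5) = (x - 5)*(x - 4)*(x - 1)*(x + 2)*(x - 1)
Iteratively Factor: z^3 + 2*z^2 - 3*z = (z)*(z^2 + 2*z - 3) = z*(z - 1)*(z + 3)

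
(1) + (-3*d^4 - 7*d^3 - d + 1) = -3*d^4 - 7*d^3 - d + 2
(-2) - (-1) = -1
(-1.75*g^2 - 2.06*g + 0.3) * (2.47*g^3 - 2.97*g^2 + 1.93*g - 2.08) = -4.3225*g^5 + 0.1093*g^4 + 3.4817*g^3 - 1.2268*g^2 + 4.8638*g - 0.624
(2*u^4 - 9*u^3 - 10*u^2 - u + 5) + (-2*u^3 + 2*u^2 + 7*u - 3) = 2*u^4 - 11*u^3 - 8*u^2 + 6*u + 2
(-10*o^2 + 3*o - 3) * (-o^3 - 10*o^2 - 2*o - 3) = 10*o^5 + 97*o^4 - 7*o^3 + 54*o^2 - 3*o + 9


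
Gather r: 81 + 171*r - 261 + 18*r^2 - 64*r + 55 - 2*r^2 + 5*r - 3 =16*r^2 + 112*r - 128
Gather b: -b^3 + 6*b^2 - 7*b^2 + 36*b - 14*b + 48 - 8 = -b^3 - b^2 + 22*b + 40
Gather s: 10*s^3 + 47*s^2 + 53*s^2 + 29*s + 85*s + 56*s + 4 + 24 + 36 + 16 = 10*s^3 + 100*s^2 + 170*s + 80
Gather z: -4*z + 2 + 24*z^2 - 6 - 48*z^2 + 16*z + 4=-24*z^2 + 12*z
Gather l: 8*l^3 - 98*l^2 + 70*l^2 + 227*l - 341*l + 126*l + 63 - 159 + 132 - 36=8*l^3 - 28*l^2 + 12*l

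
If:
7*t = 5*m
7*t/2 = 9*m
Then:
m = 0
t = 0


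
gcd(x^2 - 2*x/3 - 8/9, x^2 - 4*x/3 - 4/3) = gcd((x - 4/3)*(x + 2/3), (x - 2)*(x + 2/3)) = x + 2/3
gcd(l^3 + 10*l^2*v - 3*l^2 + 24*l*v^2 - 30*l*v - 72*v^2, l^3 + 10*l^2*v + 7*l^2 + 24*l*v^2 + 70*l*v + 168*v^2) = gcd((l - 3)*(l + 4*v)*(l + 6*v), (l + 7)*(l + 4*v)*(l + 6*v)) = l^2 + 10*l*v + 24*v^2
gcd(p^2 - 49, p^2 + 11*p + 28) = p + 7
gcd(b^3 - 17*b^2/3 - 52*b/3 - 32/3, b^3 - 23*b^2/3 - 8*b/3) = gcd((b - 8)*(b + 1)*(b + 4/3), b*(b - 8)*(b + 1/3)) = b - 8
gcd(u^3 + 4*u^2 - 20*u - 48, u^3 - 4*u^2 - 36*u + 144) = u^2 + 2*u - 24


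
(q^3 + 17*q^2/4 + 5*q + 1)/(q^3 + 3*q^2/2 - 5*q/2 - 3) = (4*q^2 + 9*q + 2)/(2*(2*q^2 - q - 3))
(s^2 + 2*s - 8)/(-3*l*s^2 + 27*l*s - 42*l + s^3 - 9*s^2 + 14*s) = (s + 4)/(-3*l*s + 21*l + s^2 - 7*s)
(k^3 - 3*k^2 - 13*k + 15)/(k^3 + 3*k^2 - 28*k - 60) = (k^2 + 2*k - 3)/(k^2 + 8*k + 12)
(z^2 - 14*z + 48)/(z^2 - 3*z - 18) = (z - 8)/(z + 3)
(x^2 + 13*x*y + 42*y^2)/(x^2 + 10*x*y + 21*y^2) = (x + 6*y)/(x + 3*y)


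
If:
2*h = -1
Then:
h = -1/2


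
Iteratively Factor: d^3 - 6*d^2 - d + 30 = (d + 2)*(d^2 - 8*d + 15) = (d - 3)*(d + 2)*(d - 5)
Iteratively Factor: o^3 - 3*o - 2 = (o + 1)*(o^2 - o - 2) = (o + 1)^2*(o - 2)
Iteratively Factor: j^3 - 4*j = (j - 2)*(j^2 + 2*j) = (j - 2)*(j + 2)*(j)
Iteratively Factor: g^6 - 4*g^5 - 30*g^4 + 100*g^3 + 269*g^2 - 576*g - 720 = (g - 3)*(g^5 - g^4 - 33*g^3 + g^2 + 272*g + 240) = (g - 3)*(g + 3)*(g^4 - 4*g^3 - 21*g^2 + 64*g + 80) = (g - 5)*(g - 3)*(g + 3)*(g^3 + g^2 - 16*g - 16) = (g - 5)*(g - 3)*(g + 1)*(g + 3)*(g^2 - 16) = (g - 5)*(g - 4)*(g - 3)*(g + 1)*(g + 3)*(g + 4)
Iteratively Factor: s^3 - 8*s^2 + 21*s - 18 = (s - 3)*(s^2 - 5*s + 6) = (s - 3)*(s - 2)*(s - 3)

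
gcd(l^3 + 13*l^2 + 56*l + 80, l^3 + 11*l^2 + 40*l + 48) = l^2 + 8*l + 16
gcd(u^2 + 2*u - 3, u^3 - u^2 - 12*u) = u + 3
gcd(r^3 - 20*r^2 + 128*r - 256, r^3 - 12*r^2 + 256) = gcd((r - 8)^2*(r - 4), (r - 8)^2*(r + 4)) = r^2 - 16*r + 64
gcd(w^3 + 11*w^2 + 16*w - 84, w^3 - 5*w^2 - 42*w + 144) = w + 6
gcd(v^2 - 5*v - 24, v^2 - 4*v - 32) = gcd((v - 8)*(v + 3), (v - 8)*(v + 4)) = v - 8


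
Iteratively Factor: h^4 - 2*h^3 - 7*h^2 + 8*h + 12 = (h + 2)*(h^3 - 4*h^2 + h + 6) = (h + 1)*(h + 2)*(h^2 - 5*h + 6) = (h - 3)*(h + 1)*(h + 2)*(h - 2)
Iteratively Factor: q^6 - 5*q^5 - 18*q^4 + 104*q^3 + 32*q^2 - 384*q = (q - 4)*(q^5 - q^4 - 22*q^3 + 16*q^2 + 96*q) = q*(q - 4)*(q^4 - q^3 - 22*q^2 + 16*q + 96) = q*(q - 4)*(q + 2)*(q^3 - 3*q^2 - 16*q + 48) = q*(q - 4)*(q - 3)*(q + 2)*(q^2 - 16) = q*(q - 4)*(q - 3)*(q + 2)*(q + 4)*(q - 4)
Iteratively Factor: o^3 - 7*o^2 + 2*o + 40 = (o + 2)*(o^2 - 9*o + 20) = (o - 4)*(o + 2)*(o - 5)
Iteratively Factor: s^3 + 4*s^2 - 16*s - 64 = (s + 4)*(s^2 - 16) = (s + 4)^2*(s - 4)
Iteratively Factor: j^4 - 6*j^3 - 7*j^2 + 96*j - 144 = (j - 3)*(j^3 - 3*j^2 - 16*j + 48) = (j - 4)*(j - 3)*(j^2 + j - 12) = (j - 4)*(j - 3)*(j + 4)*(j - 3)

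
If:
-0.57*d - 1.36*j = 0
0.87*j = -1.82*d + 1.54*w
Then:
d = 1.05815187187389*w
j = -0.443490122770677*w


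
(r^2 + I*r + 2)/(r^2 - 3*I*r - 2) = (r + 2*I)/(r - 2*I)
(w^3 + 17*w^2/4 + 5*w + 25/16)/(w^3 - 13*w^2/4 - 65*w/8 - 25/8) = (w + 5/2)/(w - 5)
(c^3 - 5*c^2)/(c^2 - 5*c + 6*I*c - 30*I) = c^2/(c + 6*I)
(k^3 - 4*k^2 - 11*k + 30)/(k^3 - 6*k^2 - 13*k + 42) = (k - 5)/(k - 7)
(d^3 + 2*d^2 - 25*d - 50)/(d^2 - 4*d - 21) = (-d^3 - 2*d^2 + 25*d + 50)/(-d^2 + 4*d + 21)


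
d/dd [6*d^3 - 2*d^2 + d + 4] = 18*d^2 - 4*d + 1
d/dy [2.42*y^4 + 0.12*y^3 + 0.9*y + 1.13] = 9.68*y^3 + 0.36*y^2 + 0.9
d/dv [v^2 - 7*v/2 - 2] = 2*v - 7/2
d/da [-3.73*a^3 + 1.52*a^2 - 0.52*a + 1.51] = -11.19*a^2 + 3.04*a - 0.52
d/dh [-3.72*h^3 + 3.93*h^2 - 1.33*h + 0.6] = -11.16*h^2 + 7.86*h - 1.33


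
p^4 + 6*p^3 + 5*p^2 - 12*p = p*(p - 1)*(p + 3)*(p + 4)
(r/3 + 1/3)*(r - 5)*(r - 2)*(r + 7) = r^4/3 + r^3/3 - 13*r^2 + 31*r/3 + 70/3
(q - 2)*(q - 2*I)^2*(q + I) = q^4 - 2*q^3 - 3*I*q^3 + 6*I*q^2 - 4*I*q + 8*I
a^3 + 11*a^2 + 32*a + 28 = (a + 2)^2*(a + 7)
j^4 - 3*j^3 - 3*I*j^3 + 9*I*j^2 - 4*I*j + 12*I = (j - 3)*(j - 2*I)^2*(j + I)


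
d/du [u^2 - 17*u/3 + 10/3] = 2*u - 17/3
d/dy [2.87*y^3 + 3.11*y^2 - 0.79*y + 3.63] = 8.61*y^2 + 6.22*y - 0.79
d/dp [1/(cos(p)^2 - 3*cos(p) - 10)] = (2*cos(p) - 3)*sin(p)/(sin(p)^2 + 3*cos(p) + 9)^2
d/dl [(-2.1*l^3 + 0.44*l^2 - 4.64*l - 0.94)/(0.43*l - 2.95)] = (-1.806*l^3 + 18.7742*l^2 - 2.596*l + 14.0922)/(0.1849*l^2 - 2.537*l + 8.7025)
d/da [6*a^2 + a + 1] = 12*a + 1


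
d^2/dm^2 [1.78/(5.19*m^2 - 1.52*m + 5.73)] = (-95.892516*m^2 + 28.084128*m + 1.78*(10.38*m - 1.52)*(20.76*m - 3.04) - 105.869772)/(5.19*m^2 - 1.52*m + 5.73)^3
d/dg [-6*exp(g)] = -6*exp(g)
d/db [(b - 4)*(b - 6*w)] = 2*b - 6*w - 4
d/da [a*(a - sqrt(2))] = 2*a - sqrt(2)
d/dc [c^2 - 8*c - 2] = 2*c - 8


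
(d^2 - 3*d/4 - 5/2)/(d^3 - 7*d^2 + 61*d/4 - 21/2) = (4*d + 5)/(4*d^2 - 20*d + 21)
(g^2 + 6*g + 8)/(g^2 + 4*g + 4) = (g + 4)/(g + 2)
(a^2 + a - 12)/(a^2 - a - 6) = (a + 4)/(a + 2)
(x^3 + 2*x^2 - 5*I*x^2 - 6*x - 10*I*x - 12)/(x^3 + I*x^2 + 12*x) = (x^2 + 2*x*(1 - I) - 4*I)/(x*(x + 4*I))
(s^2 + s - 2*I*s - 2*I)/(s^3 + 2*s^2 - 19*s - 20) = (s - 2*I)/(s^2 + s - 20)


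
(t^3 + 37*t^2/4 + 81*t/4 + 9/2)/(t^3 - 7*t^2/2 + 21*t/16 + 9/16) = 4*(t^2 + 9*t + 18)/(4*t^2 - 15*t + 9)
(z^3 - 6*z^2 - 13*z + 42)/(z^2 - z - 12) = (z^2 - 9*z + 14)/(z - 4)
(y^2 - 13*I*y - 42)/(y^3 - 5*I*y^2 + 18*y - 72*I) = (y - 7*I)/(y^2 + I*y + 12)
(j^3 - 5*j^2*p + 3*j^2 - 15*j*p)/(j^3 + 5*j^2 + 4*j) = (j^2 - 5*j*p + 3*j - 15*p)/(j^2 + 5*j + 4)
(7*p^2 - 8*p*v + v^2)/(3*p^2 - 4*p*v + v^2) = (7*p - v)/(3*p - v)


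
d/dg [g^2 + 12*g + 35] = 2*g + 12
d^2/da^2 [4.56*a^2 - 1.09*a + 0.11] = 9.12000000000000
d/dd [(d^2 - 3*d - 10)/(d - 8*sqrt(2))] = (-d^2 + 3*d + (d - 8*sqrt(2))*(2*d - 3) + 10)/(d - 8*sqrt(2))^2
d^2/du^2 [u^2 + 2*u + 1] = 2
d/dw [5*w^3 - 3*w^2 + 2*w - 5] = 15*w^2 - 6*w + 2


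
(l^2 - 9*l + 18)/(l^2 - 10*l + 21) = (l - 6)/(l - 7)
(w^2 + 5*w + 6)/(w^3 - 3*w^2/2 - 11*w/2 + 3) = 2*(w + 3)/(2*w^2 - 7*w + 3)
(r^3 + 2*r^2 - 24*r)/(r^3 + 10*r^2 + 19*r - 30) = r*(r - 4)/(r^2 + 4*r - 5)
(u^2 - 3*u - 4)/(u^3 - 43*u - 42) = (u - 4)/(u^2 - u - 42)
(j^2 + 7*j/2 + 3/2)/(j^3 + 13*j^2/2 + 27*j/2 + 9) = (2*j + 1)/(2*j^2 + 7*j + 6)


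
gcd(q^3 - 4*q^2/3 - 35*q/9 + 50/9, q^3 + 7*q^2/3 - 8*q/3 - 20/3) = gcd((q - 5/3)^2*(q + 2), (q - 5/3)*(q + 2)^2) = q^2 + q/3 - 10/3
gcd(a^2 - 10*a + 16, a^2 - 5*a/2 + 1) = a - 2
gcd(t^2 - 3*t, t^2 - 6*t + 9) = t - 3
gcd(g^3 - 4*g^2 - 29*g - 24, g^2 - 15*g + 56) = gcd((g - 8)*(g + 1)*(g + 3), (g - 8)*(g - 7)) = g - 8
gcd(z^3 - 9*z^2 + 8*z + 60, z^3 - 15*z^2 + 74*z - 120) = z^2 - 11*z + 30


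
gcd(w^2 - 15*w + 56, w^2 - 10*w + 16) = w - 8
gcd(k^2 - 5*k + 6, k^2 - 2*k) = k - 2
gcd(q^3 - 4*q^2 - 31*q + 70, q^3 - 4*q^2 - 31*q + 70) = q^3 - 4*q^2 - 31*q + 70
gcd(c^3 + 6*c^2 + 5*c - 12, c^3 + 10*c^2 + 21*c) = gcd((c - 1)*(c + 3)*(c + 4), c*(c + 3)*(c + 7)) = c + 3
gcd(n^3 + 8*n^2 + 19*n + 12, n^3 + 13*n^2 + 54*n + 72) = n^2 + 7*n + 12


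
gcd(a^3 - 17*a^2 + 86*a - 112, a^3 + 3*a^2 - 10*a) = a - 2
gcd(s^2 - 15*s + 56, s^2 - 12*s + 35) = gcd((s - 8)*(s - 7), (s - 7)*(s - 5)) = s - 7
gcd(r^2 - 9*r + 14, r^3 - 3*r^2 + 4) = r - 2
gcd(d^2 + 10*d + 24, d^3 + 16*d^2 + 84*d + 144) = d^2 + 10*d + 24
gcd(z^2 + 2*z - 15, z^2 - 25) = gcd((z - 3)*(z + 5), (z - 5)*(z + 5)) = z + 5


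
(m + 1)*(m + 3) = m^2 + 4*m + 3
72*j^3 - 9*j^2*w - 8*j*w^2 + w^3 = (-8*j + w)*(-3*j + w)*(3*j + w)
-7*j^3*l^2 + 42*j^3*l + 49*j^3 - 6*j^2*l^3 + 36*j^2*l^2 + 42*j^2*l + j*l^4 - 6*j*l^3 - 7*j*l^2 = (-7*j + l)*(j + l)*(l - 7)*(j*l + j)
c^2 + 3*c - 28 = (c - 4)*(c + 7)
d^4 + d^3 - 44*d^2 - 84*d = d*(d - 7)*(d + 2)*(d + 6)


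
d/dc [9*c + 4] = 9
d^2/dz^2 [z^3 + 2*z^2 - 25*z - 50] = 6*z + 4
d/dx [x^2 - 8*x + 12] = 2*x - 8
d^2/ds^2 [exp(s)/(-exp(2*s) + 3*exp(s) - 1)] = (-2*(2*exp(s) - 3)^2*exp(2*s) + (8*exp(s) - 9)*(exp(2*s) - 3*exp(s) + 1)*exp(s) - (exp(2*s) - 3*exp(s) + 1)^2)*exp(s)/(exp(2*s) - 3*exp(s) + 1)^3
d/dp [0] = 0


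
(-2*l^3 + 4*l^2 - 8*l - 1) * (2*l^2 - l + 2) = -4*l^5 + 10*l^4 - 24*l^3 + 14*l^2 - 15*l - 2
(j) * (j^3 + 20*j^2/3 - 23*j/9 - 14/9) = j^4 + 20*j^3/3 - 23*j^2/9 - 14*j/9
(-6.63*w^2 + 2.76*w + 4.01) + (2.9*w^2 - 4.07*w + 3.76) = -3.73*w^2 - 1.31*w + 7.77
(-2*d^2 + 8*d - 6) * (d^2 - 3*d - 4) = -2*d^4 + 14*d^3 - 22*d^2 - 14*d + 24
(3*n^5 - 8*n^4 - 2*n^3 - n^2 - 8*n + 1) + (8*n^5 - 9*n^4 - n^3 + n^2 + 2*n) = 11*n^5 - 17*n^4 - 3*n^3 - 6*n + 1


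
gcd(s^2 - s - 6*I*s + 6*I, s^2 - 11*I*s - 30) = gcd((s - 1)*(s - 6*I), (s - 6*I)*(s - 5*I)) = s - 6*I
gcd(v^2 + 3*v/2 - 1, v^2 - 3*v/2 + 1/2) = v - 1/2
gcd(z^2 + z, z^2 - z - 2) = z + 1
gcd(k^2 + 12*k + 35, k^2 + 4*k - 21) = k + 7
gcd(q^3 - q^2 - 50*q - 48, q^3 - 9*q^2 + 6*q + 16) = q^2 - 7*q - 8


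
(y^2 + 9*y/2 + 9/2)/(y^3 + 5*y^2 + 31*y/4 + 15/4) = 2*(y + 3)/(2*y^2 + 7*y + 5)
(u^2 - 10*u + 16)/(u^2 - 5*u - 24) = (u - 2)/(u + 3)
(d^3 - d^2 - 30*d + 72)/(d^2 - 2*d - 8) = (d^2 + 3*d - 18)/(d + 2)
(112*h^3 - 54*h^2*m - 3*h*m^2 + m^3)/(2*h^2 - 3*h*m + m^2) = (56*h^2 + h*m - m^2)/(h - m)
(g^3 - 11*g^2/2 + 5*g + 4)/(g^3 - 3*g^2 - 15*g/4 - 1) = 2*(g - 2)/(2*g + 1)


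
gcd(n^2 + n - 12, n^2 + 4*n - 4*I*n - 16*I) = n + 4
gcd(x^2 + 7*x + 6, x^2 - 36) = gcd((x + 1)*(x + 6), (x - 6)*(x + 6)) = x + 6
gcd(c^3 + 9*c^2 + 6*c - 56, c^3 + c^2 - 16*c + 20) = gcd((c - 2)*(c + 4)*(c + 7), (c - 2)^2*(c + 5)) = c - 2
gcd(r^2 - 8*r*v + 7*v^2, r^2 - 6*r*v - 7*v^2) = r - 7*v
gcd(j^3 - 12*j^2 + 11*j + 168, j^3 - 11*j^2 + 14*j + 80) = j - 8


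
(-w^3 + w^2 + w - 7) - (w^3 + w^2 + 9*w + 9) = -2*w^3 - 8*w - 16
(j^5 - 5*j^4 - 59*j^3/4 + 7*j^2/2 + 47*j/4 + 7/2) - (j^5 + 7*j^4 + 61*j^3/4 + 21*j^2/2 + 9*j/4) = -12*j^4 - 30*j^3 - 7*j^2 + 19*j/2 + 7/2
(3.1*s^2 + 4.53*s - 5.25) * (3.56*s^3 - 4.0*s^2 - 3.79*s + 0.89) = 11.036*s^5 + 3.7268*s^4 - 48.559*s^3 + 6.5903*s^2 + 23.9292*s - 4.6725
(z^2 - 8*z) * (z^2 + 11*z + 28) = z^4 + 3*z^3 - 60*z^2 - 224*z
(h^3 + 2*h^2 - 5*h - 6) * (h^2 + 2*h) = h^5 + 4*h^4 - h^3 - 16*h^2 - 12*h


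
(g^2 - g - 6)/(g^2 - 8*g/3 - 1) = 3*(g + 2)/(3*g + 1)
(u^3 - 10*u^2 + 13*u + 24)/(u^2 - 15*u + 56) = (u^2 - 2*u - 3)/(u - 7)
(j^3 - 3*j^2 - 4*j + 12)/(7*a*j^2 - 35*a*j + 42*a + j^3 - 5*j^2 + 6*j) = (j + 2)/(7*a + j)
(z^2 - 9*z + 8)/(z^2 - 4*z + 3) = (z - 8)/(z - 3)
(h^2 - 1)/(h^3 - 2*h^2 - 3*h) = (h - 1)/(h*(h - 3))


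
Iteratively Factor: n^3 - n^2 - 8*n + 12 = (n + 3)*(n^2 - 4*n + 4) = (n - 2)*(n + 3)*(n - 2)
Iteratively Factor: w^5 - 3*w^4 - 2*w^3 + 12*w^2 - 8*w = (w - 1)*(w^4 - 2*w^3 - 4*w^2 + 8*w) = (w - 1)*(w + 2)*(w^3 - 4*w^2 + 4*w) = w*(w - 1)*(w + 2)*(w^2 - 4*w + 4) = w*(w - 2)*(w - 1)*(w + 2)*(w - 2)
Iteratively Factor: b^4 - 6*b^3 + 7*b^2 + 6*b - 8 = (b - 1)*(b^3 - 5*b^2 + 2*b + 8) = (b - 4)*(b - 1)*(b^2 - b - 2) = (b - 4)*(b - 2)*(b - 1)*(b + 1)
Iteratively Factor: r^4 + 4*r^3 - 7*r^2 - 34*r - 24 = (r + 4)*(r^3 - 7*r - 6) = (r + 1)*(r + 4)*(r^2 - r - 6) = (r - 3)*(r + 1)*(r + 4)*(r + 2)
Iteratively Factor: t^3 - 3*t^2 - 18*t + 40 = (t - 5)*(t^2 + 2*t - 8) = (t - 5)*(t - 2)*(t + 4)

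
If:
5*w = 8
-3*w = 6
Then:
No Solution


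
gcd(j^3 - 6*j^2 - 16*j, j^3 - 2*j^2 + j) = j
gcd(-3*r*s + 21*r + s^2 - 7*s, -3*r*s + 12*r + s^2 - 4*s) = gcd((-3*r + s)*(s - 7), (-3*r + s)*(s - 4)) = 3*r - s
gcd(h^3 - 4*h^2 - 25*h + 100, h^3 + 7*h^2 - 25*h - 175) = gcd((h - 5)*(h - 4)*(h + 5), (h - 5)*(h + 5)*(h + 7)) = h^2 - 25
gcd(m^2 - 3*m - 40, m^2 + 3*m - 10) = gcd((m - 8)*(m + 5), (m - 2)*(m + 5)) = m + 5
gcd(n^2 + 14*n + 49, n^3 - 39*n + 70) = n + 7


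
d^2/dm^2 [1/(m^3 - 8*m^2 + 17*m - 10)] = 2*((8 - 3*m)*(m^3 - 8*m^2 + 17*m - 10) + (3*m^2 - 16*m + 17)^2)/(m^3 - 8*m^2 + 17*m - 10)^3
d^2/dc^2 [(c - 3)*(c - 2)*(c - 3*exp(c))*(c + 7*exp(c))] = 4*c^3*exp(c) - 84*c^2*exp(2*c) + 4*c^2*exp(c) + 12*c^2 + 252*c*exp(2*c) - 32*c*exp(c) - 30*c - 126*exp(2*c) + 8*exp(c) + 12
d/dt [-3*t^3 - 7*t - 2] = -9*t^2 - 7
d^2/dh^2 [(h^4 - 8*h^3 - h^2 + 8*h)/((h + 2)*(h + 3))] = 2*(h^6 + 15*h^5 + 93*h^4 + 101*h^3 - 486*h^2 - 1008*h - 276)/(h^6 + 15*h^5 + 93*h^4 + 305*h^3 + 558*h^2 + 540*h + 216)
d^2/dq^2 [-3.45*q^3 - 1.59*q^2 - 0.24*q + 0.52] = -20.7*q - 3.18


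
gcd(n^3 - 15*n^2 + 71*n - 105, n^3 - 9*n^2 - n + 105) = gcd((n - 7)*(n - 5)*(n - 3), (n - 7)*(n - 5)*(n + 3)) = n^2 - 12*n + 35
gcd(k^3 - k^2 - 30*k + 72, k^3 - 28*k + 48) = k^2 + 2*k - 24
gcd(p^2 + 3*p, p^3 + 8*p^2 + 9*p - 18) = p + 3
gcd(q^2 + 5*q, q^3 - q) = q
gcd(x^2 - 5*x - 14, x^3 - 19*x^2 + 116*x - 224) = x - 7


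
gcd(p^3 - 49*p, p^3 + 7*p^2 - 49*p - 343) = p^2 - 49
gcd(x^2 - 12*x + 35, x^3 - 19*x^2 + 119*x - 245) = x^2 - 12*x + 35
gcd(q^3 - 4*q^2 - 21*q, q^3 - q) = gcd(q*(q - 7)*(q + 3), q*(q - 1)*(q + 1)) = q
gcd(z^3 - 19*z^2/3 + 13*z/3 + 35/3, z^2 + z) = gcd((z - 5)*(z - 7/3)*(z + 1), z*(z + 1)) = z + 1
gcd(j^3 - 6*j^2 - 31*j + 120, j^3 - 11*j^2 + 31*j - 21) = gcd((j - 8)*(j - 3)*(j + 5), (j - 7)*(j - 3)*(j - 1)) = j - 3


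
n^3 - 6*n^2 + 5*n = n*(n - 5)*(n - 1)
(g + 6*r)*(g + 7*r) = g^2 + 13*g*r + 42*r^2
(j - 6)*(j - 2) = j^2 - 8*j + 12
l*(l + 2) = l^2 + 2*l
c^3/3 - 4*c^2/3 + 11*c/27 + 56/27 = (c/3 + 1/3)*(c - 8/3)*(c - 7/3)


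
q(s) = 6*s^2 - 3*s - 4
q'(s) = 12*s - 3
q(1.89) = 11.76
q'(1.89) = 19.68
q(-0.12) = -3.55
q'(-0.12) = -4.44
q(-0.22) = -3.05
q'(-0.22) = -5.64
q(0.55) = -3.84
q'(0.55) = 3.60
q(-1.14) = 7.22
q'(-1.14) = -16.68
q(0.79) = -2.63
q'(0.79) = 6.48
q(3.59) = 62.56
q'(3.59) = 40.08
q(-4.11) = 109.68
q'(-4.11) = -52.32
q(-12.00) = 896.00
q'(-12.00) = -147.00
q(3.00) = 41.00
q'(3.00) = 33.00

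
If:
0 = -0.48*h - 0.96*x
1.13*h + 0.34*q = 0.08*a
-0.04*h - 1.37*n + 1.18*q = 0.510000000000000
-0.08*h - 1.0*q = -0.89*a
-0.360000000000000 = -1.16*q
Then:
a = 0.34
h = -0.07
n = -0.10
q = 0.31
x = 0.03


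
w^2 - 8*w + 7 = (w - 7)*(w - 1)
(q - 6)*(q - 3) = q^2 - 9*q + 18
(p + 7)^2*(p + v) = p^3 + p^2*v + 14*p^2 + 14*p*v + 49*p + 49*v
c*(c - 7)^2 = c^3 - 14*c^2 + 49*c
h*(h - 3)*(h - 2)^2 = h^4 - 7*h^3 + 16*h^2 - 12*h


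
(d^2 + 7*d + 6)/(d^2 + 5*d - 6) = (d + 1)/(d - 1)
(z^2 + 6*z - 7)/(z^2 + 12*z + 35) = (z - 1)/(z + 5)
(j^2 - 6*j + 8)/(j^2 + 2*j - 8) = (j - 4)/(j + 4)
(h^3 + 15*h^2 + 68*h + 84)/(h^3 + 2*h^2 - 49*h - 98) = (h + 6)/(h - 7)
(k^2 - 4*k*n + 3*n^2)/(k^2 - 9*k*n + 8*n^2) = (k - 3*n)/(k - 8*n)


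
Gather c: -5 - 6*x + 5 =-6*x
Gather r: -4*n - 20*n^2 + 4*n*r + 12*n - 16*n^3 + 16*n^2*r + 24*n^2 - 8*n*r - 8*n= -16*n^3 + 4*n^2 + r*(16*n^2 - 4*n)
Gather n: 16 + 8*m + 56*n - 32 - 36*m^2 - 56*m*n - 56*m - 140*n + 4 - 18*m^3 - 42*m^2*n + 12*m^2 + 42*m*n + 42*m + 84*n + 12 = -18*m^3 - 24*m^2 - 6*m + n*(-42*m^2 - 14*m)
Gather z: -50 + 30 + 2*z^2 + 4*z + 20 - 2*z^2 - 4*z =0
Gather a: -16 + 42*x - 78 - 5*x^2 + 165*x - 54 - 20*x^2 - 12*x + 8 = -25*x^2 + 195*x - 140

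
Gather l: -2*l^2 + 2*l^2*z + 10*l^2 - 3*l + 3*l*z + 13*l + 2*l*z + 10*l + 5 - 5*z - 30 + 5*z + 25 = l^2*(2*z + 8) + l*(5*z + 20)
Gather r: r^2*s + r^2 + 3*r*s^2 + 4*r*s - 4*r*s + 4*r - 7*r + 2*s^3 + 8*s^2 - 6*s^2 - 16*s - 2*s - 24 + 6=r^2*(s + 1) + r*(3*s^2 - 3) + 2*s^3 + 2*s^2 - 18*s - 18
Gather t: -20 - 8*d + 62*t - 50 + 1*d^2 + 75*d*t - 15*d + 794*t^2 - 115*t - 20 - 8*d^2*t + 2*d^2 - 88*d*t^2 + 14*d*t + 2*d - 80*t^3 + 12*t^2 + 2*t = 3*d^2 - 21*d - 80*t^3 + t^2*(806 - 88*d) + t*(-8*d^2 + 89*d - 51) - 90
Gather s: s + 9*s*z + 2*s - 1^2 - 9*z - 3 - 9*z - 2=s*(9*z + 3) - 18*z - 6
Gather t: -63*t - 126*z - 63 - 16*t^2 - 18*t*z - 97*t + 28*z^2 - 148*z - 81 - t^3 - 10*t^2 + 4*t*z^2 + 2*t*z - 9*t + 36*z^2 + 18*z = -t^3 - 26*t^2 + t*(4*z^2 - 16*z - 169) + 64*z^2 - 256*z - 144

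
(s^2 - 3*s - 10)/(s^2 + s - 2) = (s - 5)/(s - 1)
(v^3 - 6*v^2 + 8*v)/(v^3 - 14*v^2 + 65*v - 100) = v*(v - 2)/(v^2 - 10*v + 25)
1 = 1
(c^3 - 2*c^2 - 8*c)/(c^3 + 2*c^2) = (c - 4)/c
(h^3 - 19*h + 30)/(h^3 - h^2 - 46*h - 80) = (h^2 - 5*h + 6)/(h^2 - 6*h - 16)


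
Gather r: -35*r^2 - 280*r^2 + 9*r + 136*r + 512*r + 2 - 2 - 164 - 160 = -315*r^2 + 657*r - 324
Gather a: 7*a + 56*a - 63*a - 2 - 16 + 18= 0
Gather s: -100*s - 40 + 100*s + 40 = 0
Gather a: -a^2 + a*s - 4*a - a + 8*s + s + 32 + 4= -a^2 + a*(s - 5) + 9*s + 36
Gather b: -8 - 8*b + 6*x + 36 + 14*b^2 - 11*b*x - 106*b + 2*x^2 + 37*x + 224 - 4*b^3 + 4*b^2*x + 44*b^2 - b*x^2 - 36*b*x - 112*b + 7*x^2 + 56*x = -4*b^3 + b^2*(4*x + 58) + b*(-x^2 - 47*x - 226) + 9*x^2 + 99*x + 252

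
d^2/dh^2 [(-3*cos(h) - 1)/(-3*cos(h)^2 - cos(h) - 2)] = 2*(-243*(1 - cos(2*h))^2*cos(h) - 27*(1 - cos(2*h))^2 + 113*cos(h) + 58*cos(2*h) - 63*cos(3*h) + 54*cos(5*h) + 78)/(2*cos(h) + 3*cos(2*h) + 7)^3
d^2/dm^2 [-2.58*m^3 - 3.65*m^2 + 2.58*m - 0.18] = -15.48*m - 7.3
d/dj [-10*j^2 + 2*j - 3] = 2 - 20*j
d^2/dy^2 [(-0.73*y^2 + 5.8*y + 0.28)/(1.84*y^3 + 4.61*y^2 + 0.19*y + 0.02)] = (-4.942976*y^6 + 117.81888*y^5 + 308.094384*y^4 + 282.125062*y^3 + 34.133412*y^2 - 1.798872*y - 0.07608)/(6.229504*y^9 + 46.822848*y^8 + 119.241384*y^7 + 107.845253*y^6 + 13.330857*y^5 + 1.816341*y^4 + 0.114175*y^3 + 0.007698*y^2 + 0.000228*y + 8.0e-6)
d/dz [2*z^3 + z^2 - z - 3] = 6*z^2 + 2*z - 1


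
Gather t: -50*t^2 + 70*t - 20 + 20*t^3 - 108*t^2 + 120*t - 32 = 20*t^3 - 158*t^2 + 190*t - 52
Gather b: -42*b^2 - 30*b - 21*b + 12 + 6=-42*b^2 - 51*b + 18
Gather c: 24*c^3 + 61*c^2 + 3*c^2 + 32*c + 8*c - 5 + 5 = 24*c^3 + 64*c^2 + 40*c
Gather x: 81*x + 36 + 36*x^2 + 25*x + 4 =36*x^2 + 106*x + 40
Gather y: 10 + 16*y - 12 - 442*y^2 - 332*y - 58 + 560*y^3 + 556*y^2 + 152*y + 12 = 560*y^3 + 114*y^2 - 164*y - 48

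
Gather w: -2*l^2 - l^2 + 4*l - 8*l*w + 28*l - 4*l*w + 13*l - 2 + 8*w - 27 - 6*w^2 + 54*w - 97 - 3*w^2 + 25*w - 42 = -3*l^2 + 45*l - 9*w^2 + w*(87 - 12*l) - 168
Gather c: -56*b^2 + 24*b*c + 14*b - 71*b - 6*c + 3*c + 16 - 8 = -56*b^2 - 57*b + c*(24*b - 3) + 8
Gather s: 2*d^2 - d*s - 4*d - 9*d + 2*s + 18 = 2*d^2 - 13*d + s*(2 - d) + 18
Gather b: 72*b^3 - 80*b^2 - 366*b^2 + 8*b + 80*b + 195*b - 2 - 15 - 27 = 72*b^3 - 446*b^2 + 283*b - 44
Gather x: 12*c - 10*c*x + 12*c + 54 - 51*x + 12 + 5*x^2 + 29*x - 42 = 24*c + 5*x^2 + x*(-10*c - 22) + 24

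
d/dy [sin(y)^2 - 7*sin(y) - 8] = (2*sin(y) - 7)*cos(y)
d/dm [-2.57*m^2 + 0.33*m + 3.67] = 0.33 - 5.14*m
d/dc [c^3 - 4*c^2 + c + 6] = 3*c^2 - 8*c + 1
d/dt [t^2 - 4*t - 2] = 2*t - 4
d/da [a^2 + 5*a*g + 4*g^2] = 2*a + 5*g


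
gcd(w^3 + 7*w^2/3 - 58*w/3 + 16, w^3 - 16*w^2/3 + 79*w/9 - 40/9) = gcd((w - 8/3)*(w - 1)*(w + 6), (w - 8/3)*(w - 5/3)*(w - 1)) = w^2 - 11*w/3 + 8/3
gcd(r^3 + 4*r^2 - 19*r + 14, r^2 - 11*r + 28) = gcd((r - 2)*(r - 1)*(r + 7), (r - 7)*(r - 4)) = 1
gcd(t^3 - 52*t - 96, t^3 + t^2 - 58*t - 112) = t^2 - 6*t - 16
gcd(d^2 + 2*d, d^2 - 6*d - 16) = d + 2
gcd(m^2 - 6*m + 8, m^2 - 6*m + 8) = m^2 - 6*m + 8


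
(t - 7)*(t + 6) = t^2 - t - 42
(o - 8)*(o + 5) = o^2 - 3*o - 40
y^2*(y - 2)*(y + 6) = y^4 + 4*y^3 - 12*y^2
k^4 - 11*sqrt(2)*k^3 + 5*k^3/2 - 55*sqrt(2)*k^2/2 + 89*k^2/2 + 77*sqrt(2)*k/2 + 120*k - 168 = (k - 1)*(k + 7/2)*(k - 8*sqrt(2))*(k - 3*sqrt(2))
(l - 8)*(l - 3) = l^2 - 11*l + 24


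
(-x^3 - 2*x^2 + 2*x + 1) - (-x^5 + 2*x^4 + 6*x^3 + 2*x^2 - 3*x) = x^5 - 2*x^4 - 7*x^3 - 4*x^2 + 5*x + 1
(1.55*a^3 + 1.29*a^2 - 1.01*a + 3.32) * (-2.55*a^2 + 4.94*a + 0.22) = -3.9525*a^5 + 4.3675*a^4 + 9.2891*a^3 - 13.1716*a^2 + 16.1786*a + 0.7304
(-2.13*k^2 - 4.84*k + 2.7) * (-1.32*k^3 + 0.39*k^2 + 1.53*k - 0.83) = 2.8116*k^5 + 5.5581*k^4 - 8.7105*k^3 - 4.5843*k^2 + 8.1482*k - 2.241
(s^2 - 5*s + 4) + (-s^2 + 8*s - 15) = 3*s - 11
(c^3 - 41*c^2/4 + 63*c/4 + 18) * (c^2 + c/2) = c^5 - 39*c^4/4 + 85*c^3/8 + 207*c^2/8 + 9*c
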